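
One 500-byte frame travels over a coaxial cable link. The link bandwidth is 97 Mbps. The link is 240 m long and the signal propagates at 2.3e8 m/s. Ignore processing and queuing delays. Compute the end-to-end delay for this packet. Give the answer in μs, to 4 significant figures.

L = 500 × 8 = 4000 bits.
Transmission delay = L/R = 4000 / 97000000 = 41.2371 μs.
Propagation delay = d/s = 240 m / 2.3e+08 m/s = 1.04348 μs.
Total = 42.28 μs.

42.28 μs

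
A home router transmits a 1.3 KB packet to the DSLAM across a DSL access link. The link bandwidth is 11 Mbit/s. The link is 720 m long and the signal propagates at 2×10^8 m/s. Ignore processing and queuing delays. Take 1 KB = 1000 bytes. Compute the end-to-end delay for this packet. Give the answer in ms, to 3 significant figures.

0.949 ms

L = 10400 bits.
Transmission delay = L/R = 10400 / 11000000 = 0.945455 ms.
Propagation delay = d/s = 720 m / 200000000 m/s = 0.0036 ms.
Total = 0.949 ms.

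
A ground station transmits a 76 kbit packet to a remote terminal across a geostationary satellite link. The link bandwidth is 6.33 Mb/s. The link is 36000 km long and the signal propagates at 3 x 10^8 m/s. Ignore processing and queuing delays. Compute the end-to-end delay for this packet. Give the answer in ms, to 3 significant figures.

132 ms

L = 76000 bits.
Transmission delay = L/R = 76000 / 6330000 = 12.0063 ms.
Propagation delay = d/s = 36000000 m / 300000000 m/s = 120 ms.
Total = 132 ms.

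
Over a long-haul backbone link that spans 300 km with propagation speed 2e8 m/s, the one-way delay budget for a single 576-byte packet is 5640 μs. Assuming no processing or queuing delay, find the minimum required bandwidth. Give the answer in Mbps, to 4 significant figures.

1.113 Mbps

L = 4608 bits.
Propagation delay = 300000 / 200000000 = 1500 μs.
Transmission budget = 5640 − 1500 = 4140 μs.
R ≥ L / t_tx = 4608 bits / 0.00414 s = 1.113 Mbps.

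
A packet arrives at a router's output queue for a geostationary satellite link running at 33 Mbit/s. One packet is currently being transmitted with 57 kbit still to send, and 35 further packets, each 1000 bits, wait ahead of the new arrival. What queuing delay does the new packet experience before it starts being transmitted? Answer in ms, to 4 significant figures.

Each queued packet: L/R = 1000/33000000 = 0.030303 ms.
35 queued → 1.06061 ms.
Plus remaining 57000 bits of current packet: 1.72727 ms.
Queuing delay = 2.788 ms.

2.788 ms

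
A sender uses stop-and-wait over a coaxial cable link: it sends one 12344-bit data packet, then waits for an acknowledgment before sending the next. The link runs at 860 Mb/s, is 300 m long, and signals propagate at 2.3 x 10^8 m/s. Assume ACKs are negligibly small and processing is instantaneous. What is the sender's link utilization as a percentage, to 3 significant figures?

84.6 %

t_tx = L/R = 12344/860000000 = 1.43535e-05 s.
t_prop = 300/2.3e+08 = 1.30435e-06 s; RTT = 2.6087e-06 s.
Cycle = t_tx + RTT = 1.69622e-05 s.
Utilization = t_tx / cycle = 1.43535e-05/1.69622e-05 = 84.6 %.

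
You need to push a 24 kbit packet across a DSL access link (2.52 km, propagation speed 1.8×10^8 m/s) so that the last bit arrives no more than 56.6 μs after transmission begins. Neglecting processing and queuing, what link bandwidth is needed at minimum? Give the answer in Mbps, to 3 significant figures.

Propagation delay = 2520 / 180000000 = 14 μs.
Transmission budget = 56.6 − 14 = 42.6 μs.
R ≥ L / t_tx = 24000 bits / 4.26e-05 s = 563 Mbps.

563 Mbps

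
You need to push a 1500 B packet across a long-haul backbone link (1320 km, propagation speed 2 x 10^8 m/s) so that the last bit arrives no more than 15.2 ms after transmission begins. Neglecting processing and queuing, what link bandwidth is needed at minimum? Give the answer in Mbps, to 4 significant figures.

L = 12000 bits.
Propagation delay = 1320000 / 200000000 = 6.6 ms.
Transmission budget = 15.2 − 6.6 = 8.6 ms.
R ≥ L / t_tx = 12000 bits / 0.0086 s = 1.395 Mbps.

1.395 Mbps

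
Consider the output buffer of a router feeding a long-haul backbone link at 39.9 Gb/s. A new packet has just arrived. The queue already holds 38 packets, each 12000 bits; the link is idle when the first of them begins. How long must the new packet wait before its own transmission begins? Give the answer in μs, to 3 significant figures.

11.4 μs

Each queued packet: L/R = 12000/39900000000 = 0.300752 μs.
38 queued → 11.4286 μs.
Queuing delay = 11.4 μs.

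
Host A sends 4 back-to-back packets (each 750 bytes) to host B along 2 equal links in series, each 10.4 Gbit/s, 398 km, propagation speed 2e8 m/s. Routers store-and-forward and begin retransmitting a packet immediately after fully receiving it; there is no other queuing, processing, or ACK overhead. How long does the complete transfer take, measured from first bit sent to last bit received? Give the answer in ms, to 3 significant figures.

Per-hop transmission t_tx = L/R = 6000/10400000000 = 0.000576923 ms.
Per-hop propagation t_prop = 398000/200000000 = 1.99 ms.
Pipeline fill: first packet needs 2·t_tx to clear all hops; remaining 3 packets each add one t_tx.
Total = (2+4-1)·t_tx + 2·t_prop = 5·0.000576923 + 2·1.99 = 3.98 ms.

3.98 ms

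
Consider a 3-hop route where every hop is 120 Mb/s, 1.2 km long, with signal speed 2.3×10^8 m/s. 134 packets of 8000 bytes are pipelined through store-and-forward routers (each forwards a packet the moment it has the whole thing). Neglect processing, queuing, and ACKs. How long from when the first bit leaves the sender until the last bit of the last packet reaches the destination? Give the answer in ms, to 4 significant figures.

Per-hop transmission t_tx = L/R = 64000/120000000 = 0.533333 ms.
Per-hop propagation t_prop = 1200/2.3e+08 = 0.00521739 ms.
Pipeline fill: first packet needs 3·t_tx to clear all hops; remaining 133 packets each add one t_tx.
Total = (3+134-1)·t_tx + 3·t_prop = 136·0.533333 + 3·0.00521739 = 72.55 ms.

72.55 ms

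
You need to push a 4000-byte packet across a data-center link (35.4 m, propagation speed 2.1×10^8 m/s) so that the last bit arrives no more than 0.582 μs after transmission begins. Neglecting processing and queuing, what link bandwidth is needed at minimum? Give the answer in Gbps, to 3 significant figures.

77.4 Gbps

L = 32000 bits.
Propagation delay = 35.4 / 210000000 = 0.168571 μs.
Transmission budget = 0.582 − 0.168571 = 0.413429 μs.
R ≥ L / t_tx = 32000 bits / 4.13429e-07 s = 77.4 Gbps.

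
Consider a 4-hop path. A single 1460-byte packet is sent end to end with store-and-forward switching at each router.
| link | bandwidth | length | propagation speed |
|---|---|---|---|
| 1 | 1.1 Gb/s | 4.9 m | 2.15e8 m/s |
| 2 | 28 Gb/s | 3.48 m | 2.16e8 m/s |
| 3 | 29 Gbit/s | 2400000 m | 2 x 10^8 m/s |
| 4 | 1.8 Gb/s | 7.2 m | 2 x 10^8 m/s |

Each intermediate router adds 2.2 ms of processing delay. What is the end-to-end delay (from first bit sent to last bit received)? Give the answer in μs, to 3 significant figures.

18600 μs

L = 1460 × 8 = 11680 bits.
Transmission delays (L/R per hop): 10.6182, 0.417143, 0.402759, 6.48889 μs; sum = 17.927 μs.
Propagation delays (d/s per hop): 0.0227907, 0.0161111, 12000, 0.036 μs; sum = 12000.1 μs.
Processing at 3 router(s): 3 × 2.2 ms = 6600 μs.
End-to-end = 18600 μs.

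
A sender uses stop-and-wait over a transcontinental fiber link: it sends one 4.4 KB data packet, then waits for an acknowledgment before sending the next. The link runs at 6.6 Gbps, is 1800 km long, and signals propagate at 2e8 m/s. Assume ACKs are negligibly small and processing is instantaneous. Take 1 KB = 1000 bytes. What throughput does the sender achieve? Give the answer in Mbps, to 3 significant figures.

t_tx = L/R = 35200/6600000000 = 5.33333e-06 s.
t_prop = 1800000/200000000 = 0.009 s; RTT = 0.018 s.
Cycle = t_tx + RTT = 0.0180053 s.
Throughput = L / cycle = 35200 / 0.0180053 = 1.95 Mbps.

1.95 Mbps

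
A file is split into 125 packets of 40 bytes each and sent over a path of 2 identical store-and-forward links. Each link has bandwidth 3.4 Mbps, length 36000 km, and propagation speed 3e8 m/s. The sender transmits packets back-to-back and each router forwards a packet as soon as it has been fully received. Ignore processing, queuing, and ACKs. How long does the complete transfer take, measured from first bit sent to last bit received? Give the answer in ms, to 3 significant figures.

252 ms

Per-hop transmission t_tx = L/R = 320/3400000 = 0.0941176 ms.
Per-hop propagation t_prop = 36000000/300000000 = 120 ms.
Pipeline fill: first packet needs 2·t_tx to clear all hops; remaining 124 packets each add one t_tx.
Total = (2+125-1)·t_tx + 2·t_prop = 126·0.0941176 + 2·120 = 252 ms.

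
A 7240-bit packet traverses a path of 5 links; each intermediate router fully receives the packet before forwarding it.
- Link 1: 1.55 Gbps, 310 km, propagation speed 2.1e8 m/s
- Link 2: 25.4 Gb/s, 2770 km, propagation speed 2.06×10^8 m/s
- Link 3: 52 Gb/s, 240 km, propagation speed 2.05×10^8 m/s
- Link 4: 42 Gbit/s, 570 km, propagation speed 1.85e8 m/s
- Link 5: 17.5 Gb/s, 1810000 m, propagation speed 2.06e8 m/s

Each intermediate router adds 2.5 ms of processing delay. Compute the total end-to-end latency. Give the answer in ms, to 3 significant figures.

Transmission delays (L/R per hop): 0.00467097, 0.000285039, 0.000139231, 0.000172381, 0.000413714 ms; sum = 0.00568133 ms.
Propagation delays (d/s per hop): 1.47619, 13.4466, 1.17073, 3.08108, 8.78641 ms; sum = 27.961 ms.
Processing at 4 router(s): 4 × 2.5 ms = 10 ms.
End-to-end = 38.0 ms.

38.0 ms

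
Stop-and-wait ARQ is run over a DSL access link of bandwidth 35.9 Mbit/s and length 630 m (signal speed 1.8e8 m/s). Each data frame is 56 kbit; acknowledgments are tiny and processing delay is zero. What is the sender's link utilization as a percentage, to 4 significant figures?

t_tx = L/R = 56000/35900000 = 0.00155989 s.
t_prop = 630/180000000 = 3.5e-06 s; RTT = 7e-06 s.
Cycle = t_tx + RTT = 0.00156689 s.
Utilization = t_tx / cycle = 0.00155989/0.00156689 = 99.55 %.

99.55 %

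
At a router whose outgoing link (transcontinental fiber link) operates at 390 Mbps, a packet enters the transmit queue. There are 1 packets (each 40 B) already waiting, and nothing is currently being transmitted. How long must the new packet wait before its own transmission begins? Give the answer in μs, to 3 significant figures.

0.821 μs

Each queued packet: L/R = 320/390000000 = 0.820513 μs.
1 queued → 0.820513 μs.
Queuing delay = 0.821 μs.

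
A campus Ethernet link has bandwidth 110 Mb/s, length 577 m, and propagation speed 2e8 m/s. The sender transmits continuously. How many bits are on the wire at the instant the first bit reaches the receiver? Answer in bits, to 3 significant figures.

Propagation delay = 577 / 200000000 = 2.885e-06 s.
BDP = R × t_prop = 110000000 × 2.885e-06 = 317.35 bits.

317 bits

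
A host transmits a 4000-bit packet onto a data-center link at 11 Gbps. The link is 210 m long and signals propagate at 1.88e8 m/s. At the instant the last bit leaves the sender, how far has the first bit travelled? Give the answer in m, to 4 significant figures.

68.36 m

t_tx = L/R = 4000/11000000000 = 3.63636e-07 s.
Distance = s × t_tx = 188000000 × 3.63636e-07 = 68.36 m.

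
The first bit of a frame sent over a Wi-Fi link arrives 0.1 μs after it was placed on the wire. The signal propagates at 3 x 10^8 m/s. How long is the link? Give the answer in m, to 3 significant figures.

30.0 m

d = s × t_prop = 300000000 × 1e-07 = 30.0 m.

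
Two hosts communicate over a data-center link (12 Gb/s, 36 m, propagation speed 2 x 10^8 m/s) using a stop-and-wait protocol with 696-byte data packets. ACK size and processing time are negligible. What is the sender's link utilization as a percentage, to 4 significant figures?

56.31 %

t_tx = L/R = 5568/12000000000 = 4.64e-07 s.
t_prop = 36/200000000 = 1.8e-07 s; RTT = 3.6e-07 s.
Cycle = t_tx + RTT = 8.24e-07 s.
Utilization = t_tx / cycle = 4.64e-07/8.24e-07 = 56.31 %.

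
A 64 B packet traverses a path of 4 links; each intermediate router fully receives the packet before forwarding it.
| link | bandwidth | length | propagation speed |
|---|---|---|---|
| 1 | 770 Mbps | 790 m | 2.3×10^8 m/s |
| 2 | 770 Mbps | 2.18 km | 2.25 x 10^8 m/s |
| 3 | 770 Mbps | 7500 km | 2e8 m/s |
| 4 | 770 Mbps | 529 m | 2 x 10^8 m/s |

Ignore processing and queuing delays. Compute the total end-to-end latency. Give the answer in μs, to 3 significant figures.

L = 64 × 8 = 512 bits.
Transmission delay per hop = L/R = 512/770000000 = 0.664935 μs; 4 hops → 2.65974 μs.
Propagation delays (d/s per hop): 3.43478, 9.68889, 37500, 2.645 μs; sum = 37515.8 μs.
End-to-end = 37500 μs.

37500 μs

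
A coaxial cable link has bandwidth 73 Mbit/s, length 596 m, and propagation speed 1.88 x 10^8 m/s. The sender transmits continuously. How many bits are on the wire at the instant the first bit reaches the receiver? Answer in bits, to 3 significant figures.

231 bits

Propagation delay = 596 / 188000000 = 3.17021e-06 s.
BDP = R × t_prop = 73000000 × 3.17021e-06 = 231.426 bits.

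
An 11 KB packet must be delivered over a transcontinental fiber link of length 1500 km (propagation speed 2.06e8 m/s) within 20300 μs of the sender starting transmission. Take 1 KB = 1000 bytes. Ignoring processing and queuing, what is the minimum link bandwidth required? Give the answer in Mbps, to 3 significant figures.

L = 88000 bits.
Propagation delay = 1500000 / 206000000 = 7281.55 μs.
Transmission budget = 20300 − 7281.55 = 13018.4 μs.
R ≥ L / t_tx = 88000 bits / 0.0130184 s = 6.76 Mbps.

6.76 Mbps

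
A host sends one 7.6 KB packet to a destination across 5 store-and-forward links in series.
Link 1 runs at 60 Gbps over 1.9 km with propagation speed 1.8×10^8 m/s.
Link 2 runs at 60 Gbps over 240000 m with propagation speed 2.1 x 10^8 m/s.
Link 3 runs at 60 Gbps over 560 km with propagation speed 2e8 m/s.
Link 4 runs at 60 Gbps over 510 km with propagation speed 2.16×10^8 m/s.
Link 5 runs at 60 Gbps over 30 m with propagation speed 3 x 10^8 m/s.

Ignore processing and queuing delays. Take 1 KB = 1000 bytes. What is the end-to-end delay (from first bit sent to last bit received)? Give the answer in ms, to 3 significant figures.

6.32 ms

L = 60800 bits.
Transmission delay per hop = L/R = 60800/60000000000 = 0.00101333 ms; 5 hops → 0.00506667 ms.
Propagation delays (d/s per hop): 0.0105556, 1.14286, 2.8, 2.36111, 0.0001 ms; sum = 6.31462 ms.
End-to-end = 6.32 ms.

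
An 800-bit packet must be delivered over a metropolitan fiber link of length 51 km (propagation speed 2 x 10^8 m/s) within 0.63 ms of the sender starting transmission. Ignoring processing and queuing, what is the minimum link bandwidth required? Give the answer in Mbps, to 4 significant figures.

Propagation delay = 51000 / 200000000 = 0.255 ms.
Transmission budget = 0.63 − 0.255 = 0.375 ms.
R ≥ L / t_tx = 800 bits / 0.000375 s = 2.133 Mbps.

2.133 Mbps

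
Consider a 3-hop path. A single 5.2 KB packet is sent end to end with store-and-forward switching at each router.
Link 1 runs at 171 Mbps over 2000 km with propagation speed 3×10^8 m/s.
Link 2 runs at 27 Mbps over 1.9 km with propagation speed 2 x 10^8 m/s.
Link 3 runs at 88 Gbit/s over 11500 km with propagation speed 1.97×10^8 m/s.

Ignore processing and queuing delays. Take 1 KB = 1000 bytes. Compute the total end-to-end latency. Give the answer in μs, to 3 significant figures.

66800 μs

L = 41600 bits.
Transmission delays (L/R per hop): 243.275, 1540.74, 0.472727 μs; sum = 1784.49 μs.
Propagation delays (d/s per hop): 6666.67, 9.5, 58375.6 μs; sum = 65051.8 μs.
End-to-end = 66800 μs.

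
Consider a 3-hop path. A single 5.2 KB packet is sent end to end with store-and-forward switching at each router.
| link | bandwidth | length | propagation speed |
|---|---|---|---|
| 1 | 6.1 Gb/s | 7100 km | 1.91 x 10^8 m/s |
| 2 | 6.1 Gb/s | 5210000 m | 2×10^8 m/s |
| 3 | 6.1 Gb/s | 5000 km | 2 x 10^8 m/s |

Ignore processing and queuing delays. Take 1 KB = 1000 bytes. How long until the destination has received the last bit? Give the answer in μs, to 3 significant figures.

88200 μs

L = 41600 bits.
Transmission delay per hop = L/R = 41600/6100000000 = 6.81967 μs; 3 hops → 20.459 μs.
Propagation delays (d/s per hop): 37172.8, 26050, 25000 μs; sum = 88222.8 μs.
End-to-end = 88200 μs.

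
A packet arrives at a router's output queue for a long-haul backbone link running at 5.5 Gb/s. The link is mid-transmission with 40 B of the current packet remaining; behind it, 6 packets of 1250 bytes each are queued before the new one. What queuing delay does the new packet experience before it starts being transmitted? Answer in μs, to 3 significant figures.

Each queued packet: L/R = 10000/5500000000 = 1.81818 μs.
6 queued → 10.9091 μs.
Plus remaining 320 bits of current packet: 0.0581818 μs.
Queuing delay = 11.0 μs.

11.0 μs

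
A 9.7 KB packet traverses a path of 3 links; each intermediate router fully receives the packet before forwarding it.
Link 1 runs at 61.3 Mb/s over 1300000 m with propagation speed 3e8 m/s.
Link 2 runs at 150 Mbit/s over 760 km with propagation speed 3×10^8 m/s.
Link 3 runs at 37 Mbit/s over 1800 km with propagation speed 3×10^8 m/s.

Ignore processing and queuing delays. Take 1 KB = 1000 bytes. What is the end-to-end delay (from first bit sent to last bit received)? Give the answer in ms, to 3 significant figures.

16.7 ms

L = 77600 bits.
Transmission delays (L/R per hop): 1.26591, 0.517333, 2.0973 ms; sum = 3.88054 ms.
Propagation delays (d/s per hop): 4.33333, 2.53333, 6 ms; sum = 12.8667 ms.
End-to-end = 16.7 ms.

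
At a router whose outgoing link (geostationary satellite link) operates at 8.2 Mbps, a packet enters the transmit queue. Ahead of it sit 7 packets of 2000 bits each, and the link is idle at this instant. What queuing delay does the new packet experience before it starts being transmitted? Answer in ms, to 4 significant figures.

Each queued packet: L/R = 2000/8.2e+06 = 0.243902 ms.
7 queued → 1.70732 ms.
Queuing delay = 1.707 ms.

1.707 ms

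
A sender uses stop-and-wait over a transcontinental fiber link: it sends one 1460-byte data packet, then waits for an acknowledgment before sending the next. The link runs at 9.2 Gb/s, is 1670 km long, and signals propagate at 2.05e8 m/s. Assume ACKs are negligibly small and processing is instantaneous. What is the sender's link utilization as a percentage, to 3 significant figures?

t_tx = L/R = 11680/9200000000 = 1.26957e-06 s.
t_prop = 1670000/2.05e+08 = 0.00814634 s; RTT = 0.0162927 s.
Cycle = t_tx + RTT = 0.016294 s.
Utilization = t_tx / cycle = 1.26957e-06/0.016294 = 0.00779 %.

0.00779 %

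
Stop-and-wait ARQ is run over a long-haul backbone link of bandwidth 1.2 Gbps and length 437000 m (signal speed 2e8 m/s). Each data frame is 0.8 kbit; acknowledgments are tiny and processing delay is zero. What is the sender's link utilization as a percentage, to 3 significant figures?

t_tx = L/R = 800/1200000000 = 6.66667e-07 s.
t_prop = 437000/200000000 = 0.002185 s; RTT = 0.00437 s.
Cycle = t_tx + RTT = 0.00437067 s.
Utilization = t_tx / cycle = 6.66667e-07/0.00437067 = 0.0153 %.

0.0153 %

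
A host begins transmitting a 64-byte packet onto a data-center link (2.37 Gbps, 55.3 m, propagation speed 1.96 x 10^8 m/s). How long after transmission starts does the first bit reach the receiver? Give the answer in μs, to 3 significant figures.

0.282 μs

First bit experiences only propagation delay: d/s = 55.3/196000000 = 0.282 μs.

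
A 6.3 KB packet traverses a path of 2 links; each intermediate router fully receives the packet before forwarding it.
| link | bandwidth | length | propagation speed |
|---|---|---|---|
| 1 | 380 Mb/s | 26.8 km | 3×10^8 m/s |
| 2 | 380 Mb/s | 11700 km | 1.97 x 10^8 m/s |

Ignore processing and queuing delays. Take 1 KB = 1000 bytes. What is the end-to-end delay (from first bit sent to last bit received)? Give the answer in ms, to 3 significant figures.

L = 50400 bits.
Transmission delay per hop = L/R = 50400/380000000 = 0.132632 ms; 2 hops → 0.265263 ms.
Propagation delays (d/s per hop): 0.0893333, 59.3909 ms; sum = 59.4802 ms.
End-to-end = 59.7 ms.

59.7 ms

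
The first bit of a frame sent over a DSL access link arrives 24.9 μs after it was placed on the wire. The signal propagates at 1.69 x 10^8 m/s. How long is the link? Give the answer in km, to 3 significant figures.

4.21 km

d = s × t_prop = 169000000 × 2.49e-05 = 4.21 km.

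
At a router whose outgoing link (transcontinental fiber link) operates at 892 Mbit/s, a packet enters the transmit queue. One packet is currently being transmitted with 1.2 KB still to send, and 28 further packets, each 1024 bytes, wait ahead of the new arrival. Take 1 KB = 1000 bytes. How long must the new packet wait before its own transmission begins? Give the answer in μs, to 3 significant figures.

268 μs

Each queued packet: L/R = 8192/892000000 = 9.18386 μs.
28 queued → 257.148 μs.
Plus remaining 9600 bits of current packet: 10.7623 μs.
Queuing delay = 268 μs.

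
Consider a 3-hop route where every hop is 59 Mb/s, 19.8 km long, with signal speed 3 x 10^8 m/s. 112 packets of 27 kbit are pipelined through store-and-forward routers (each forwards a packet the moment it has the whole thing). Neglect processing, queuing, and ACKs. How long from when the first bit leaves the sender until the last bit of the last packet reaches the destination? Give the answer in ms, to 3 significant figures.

52.4 ms

Per-hop transmission t_tx = L/R = 27000/59000000 = 0.457627 ms.
Per-hop propagation t_prop = 19800/300000000 = 0.066 ms.
Pipeline fill: first packet needs 3·t_tx to clear all hops; remaining 111 packets each add one t_tx.
Total = (3+112-1)·t_tx + 3·t_prop = 114·0.457627 + 3·0.066 = 52.4 ms.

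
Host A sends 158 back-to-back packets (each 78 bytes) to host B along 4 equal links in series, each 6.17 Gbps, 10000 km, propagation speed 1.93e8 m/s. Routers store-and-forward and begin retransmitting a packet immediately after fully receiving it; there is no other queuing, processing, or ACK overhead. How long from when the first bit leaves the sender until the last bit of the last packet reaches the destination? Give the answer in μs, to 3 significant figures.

Per-hop transmission t_tx = L/R = 624/6170000000 = 0.101135 μs.
Per-hop propagation t_prop = 10000000/193000000 = 51813.5 μs.
Pipeline fill: first packet needs 4·t_tx to clear all hops; remaining 157 packets each add one t_tx.
Total = (4+158-1)·t_tx + 4·t_prop = 161·0.101135 + 4·51813.5 = 207000 μs.

207000 μs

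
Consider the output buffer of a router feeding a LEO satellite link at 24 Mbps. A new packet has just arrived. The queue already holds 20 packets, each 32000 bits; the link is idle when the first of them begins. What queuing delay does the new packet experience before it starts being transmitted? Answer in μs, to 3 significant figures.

Each queued packet: L/R = 32000/24000000 = 1333.33 μs.
20 queued → 26666.7 μs.
Queuing delay = 26700 μs.

26700 μs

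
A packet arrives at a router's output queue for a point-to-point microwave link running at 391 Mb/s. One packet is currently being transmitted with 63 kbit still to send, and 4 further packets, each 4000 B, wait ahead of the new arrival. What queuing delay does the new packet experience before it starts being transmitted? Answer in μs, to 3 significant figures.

Each queued packet: L/R = 32000/391000000 = 81.8414 μs.
4 queued → 327.366 μs.
Plus remaining 63000 bits of current packet: 161.125 μs.
Queuing delay = 488 μs.

488 μs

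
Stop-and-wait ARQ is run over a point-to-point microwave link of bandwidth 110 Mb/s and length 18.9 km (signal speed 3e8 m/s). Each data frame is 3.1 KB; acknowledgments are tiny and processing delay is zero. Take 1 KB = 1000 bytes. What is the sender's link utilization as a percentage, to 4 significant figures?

64.15 %

t_tx = L/R = 24800/110000000 = 0.000225455 s.
t_prop = 18900/300000000 = 6.3e-05 s; RTT = 0.000126 s.
Cycle = t_tx + RTT = 0.000351455 s.
Utilization = t_tx / cycle = 0.000225455/0.000351455 = 64.15 %.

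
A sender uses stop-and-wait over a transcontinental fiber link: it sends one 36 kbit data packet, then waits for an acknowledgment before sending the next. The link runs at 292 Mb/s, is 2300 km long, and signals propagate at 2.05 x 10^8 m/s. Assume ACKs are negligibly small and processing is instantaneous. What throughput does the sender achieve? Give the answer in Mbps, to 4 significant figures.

t_tx = L/R = 36000/292000000 = 0.000123288 s.
t_prop = 2300000/2.05e+08 = 0.0112195 s; RTT = 0.022439 s.
Cycle = t_tx + RTT = 0.0225623 s.
Throughput = L / cycle = 36000 / 0.0225623 = 1.596 Mbps.

1.596 Mbps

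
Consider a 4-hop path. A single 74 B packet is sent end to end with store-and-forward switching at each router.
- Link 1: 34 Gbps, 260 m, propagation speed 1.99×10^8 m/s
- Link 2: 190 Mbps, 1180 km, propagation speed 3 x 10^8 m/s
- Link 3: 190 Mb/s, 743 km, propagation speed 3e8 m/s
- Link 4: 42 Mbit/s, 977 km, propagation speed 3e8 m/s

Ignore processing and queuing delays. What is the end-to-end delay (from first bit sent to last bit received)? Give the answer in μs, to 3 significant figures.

9690 μs

L = 74 × 8 = 592 bits.
Transmission delays (L/R per hop): 0.0174118, 3.11579, 3.11579, 14.0952 μs; sum = 20.3442 μs.
Propagation delays (d/s per hop): 1.30653, 3933.33, 2476.67, 3256.67 μs; sum = 9667.97 μs.
End-to-end = 9690 μs.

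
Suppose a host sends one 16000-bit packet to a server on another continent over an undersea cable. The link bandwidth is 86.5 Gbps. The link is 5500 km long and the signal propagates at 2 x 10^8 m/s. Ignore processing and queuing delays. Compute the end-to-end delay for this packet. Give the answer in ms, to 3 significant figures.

27.5 ms

Transmission delay = L/R = 16000 / 86500000000 = 0.000184971 ms.
Propagation delay = d/s = 5500000 m / 200000000 m/s = 27.5 ms.
Total = 27.5 ms.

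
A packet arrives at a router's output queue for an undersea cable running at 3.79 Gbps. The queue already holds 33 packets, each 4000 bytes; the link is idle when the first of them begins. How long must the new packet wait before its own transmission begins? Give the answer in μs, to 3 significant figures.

279 μs

Each queued packet: L/R = 32000/3790000000 = 8.44327 μs.
33 queued → 278.628 μs.
Queuing delay = 279 μs.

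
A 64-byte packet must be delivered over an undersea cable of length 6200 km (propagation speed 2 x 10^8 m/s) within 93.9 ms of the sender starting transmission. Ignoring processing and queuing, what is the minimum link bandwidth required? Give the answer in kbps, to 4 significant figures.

8.140 kbps

L = 512 bits.
Propagation delay = 6200000 / 200000000 = 31 ms.
Transmission budget = 93.9 − 31 = 62.9 ms.
R ≥ L / t_tx = 512 bits / 0.0629 s = 8.140 kbps.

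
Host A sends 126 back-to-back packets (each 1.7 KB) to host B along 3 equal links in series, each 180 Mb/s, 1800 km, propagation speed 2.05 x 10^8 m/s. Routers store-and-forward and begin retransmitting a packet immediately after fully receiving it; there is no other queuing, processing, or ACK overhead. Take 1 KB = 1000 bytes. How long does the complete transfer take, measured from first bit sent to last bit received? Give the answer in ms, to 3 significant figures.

36.0 ms

Per-hop transmission t_tx = L/R = 13600/180000000 = 0.0755556 ms.
Per-hop propagation t_prop = 1800000/2.05e+08 = 8.78049 ms.
Pipeline fill: first packet needs 3·t_tx to clear all hops; remaining 125 packets each add one t_tx.
Total = (3+126-1)·t_tx + 3·t_prop = 128·0.0755556 + 3·8.78049 = 36.0 ms.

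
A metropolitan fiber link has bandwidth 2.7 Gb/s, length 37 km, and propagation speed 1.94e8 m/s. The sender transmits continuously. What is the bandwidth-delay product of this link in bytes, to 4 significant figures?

Propagation delay = 37000 / 194000000 = 0.000190722 s.
BDP = R × t_prop = 2700000000 × 0.000190722 = 514948 bits.
In bytes: 514948/8 = 64370 bytes.

64370 bytes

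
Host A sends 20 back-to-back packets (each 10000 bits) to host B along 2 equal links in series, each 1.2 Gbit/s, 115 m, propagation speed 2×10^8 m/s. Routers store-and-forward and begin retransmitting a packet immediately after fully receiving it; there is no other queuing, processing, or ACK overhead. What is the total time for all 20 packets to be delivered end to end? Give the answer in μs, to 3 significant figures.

Per-hop transmission t_tx = L/R = 10000/1200000000 = 8.33333 μs.
Per-hop propagation t_prop = 115/200000000 = 0.575 μs.
Pipeline fill: first packet needs 2·t_tx to clear all hops; remaining 19 packets each add one t_tx.
Total = (2+20-1)·t_tx + 2·t_prop = 21·8.33333 + 2·0.575 = 176 μs.

176 μs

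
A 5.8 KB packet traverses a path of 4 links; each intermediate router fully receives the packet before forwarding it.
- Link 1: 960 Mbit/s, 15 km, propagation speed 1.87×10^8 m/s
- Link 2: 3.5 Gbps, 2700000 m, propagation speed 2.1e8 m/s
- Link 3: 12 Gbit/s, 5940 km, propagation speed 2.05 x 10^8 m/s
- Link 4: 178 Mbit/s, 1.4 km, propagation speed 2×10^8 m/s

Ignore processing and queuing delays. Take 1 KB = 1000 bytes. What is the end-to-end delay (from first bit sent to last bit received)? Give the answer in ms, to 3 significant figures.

42.2 ms

L = 46400 bits.
Transmission delays (L/R per hop): 0.0483333, 0.0132571, 0.00386667, 0.260674 ms; sum = 0.326131 ms.
Propagation delays (d/s per hop): 0.0802139, 12.8571, 28.9756, 0.007 ms; sum = 41.92 ms.
End-to-end = 42.2 ms.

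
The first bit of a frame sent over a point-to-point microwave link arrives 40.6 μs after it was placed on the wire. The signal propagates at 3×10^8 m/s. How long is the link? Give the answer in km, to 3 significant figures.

12.2 km

d = s × t_prop = 300000000 × 4.06e-05 = 12.2 km.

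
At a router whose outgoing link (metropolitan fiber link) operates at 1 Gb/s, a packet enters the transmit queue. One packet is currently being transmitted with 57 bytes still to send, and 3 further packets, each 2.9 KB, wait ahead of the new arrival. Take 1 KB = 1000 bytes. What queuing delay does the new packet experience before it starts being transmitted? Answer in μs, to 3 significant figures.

Each queued packet: L/R = 23200/1000000000 = 23.2 μs.
3 queued → 69.6 μs.
Plus remaining 456 bits of current packet: 0.456 μs.
Queuing delay = 70.1 μs.

70.1 μs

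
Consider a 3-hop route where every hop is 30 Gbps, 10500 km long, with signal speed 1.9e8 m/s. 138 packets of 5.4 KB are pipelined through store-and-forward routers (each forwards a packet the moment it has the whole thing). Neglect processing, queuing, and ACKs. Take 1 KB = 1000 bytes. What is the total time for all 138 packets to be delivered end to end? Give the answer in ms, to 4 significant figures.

166.0 ms

Per-hop transmission t_tx = L/R = 43200/30000000000 = 0.00144 ms.
Per-hop propagation t_prop = 10500000/190000000 = 55.2632 ms.
Pipeline fill: first packet needs 3·t_tx to clear all hops; remaining 137 packets each add one t_tx.
Total = (3+138-1)·t_tx + 3·t_prop = 140·0.00144 + 3·55.2632 = 166.0 ms.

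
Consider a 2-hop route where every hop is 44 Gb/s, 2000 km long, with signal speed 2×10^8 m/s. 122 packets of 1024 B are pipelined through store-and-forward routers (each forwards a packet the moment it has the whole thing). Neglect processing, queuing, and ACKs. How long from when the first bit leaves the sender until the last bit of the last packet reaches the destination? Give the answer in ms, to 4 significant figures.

Per-hop transmission t_tx = L/R = 8192/44000000000 = 0.000186182 ms.
Per-hop propagation t_prop = 2000000/200000000 = 10 ms.
Pipeline fill: first packet needs 2·t_tx to clear all hops; remaining 121 packets each add one t_tx.
Total = (2+122-1)·t_tx + 2·t_prop = 123·0.000186182 + 2·10 = 20.02 ms.

20.02 ms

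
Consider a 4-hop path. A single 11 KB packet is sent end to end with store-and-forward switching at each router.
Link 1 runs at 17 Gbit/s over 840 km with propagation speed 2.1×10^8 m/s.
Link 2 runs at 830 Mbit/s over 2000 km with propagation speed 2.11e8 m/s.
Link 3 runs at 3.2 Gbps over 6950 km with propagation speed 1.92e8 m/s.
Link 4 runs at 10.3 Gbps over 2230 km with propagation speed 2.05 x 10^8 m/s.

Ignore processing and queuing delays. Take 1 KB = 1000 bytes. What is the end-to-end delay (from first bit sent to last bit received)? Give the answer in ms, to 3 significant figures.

L = 88000 bits.
Transmission delays (L/R per hop): 0.00517647, 0.106024, 0.0275, 0.00854369 ms; sum = 0.147244 ms.
Propagation delays (d/s per hop): 4, 9.47867, 36.1979, 10.878 ms; sum = 60.5546 ms.
End-to-end = 60.7 ms.

60.7 ms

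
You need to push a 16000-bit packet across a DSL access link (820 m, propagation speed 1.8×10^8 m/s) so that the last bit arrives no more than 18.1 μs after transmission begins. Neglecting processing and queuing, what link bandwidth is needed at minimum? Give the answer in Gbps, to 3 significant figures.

1.18 Gbps

Propagation delay = 820 / 180000000 = 4.55556 μs.
Transmission budget = 18.1 − 4.55556 = 13.5444 μs.
R ≥ L / t_tx = 16000 bits / 1.35444e-05 s = 1.18 Gbps.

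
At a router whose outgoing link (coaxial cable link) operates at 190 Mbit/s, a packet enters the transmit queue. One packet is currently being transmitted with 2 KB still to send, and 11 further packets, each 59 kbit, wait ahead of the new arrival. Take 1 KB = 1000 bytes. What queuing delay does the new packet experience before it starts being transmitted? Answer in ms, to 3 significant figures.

Each queued packet: L/R = 59000/190000000 = 0.310526 ms.
11 queued → 3.41579 ms.
Plus remaining 16000 bits of current packet: 0.0842105 ms.
Queuing delay = 3.50 ms.

3.50 ms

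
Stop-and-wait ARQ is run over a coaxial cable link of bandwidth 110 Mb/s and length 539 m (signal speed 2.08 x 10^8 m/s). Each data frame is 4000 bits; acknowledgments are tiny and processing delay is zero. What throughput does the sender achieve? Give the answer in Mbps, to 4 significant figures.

96.28 Mbps

t_tx = L/R = 4000/110000000 = 3.63636e-05 s.
t_prop = 539/208000000 = 2.59135e-06 s; RTT = 5.18269e-06 s.
Cycle = t_tx + RTT = 4.15463e-05 s.
Throughput = L / cycle = 4000 / 4.15463e-05 = 96.28 Mbps.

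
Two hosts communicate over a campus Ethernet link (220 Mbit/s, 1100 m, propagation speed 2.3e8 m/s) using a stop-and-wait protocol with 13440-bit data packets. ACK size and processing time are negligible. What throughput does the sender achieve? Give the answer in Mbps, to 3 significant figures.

t_tx = L/R = 13440/220000000 = 6.10909e-05 s.
t_prop = 1100/2.3e+08 = 4.78261e-06 s; RTT = 9.56522e-06 s.
Cycle = t_tx + RTT = 7.06561e-05 s.
Throughput = L / cycle = 13440 / 7.06561e-05 = 190 Mbps.

190 Mbps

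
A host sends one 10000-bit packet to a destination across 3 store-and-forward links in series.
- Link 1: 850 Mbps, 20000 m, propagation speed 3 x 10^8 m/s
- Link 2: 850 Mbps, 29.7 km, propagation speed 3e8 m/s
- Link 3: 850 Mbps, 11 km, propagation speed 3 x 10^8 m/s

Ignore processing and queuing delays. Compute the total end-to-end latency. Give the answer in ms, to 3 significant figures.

0.238 ms

Transmission delay per hop = L/R = 10000/850000000 = 0.0117647 ms; 3 hops → 0.0352941 ms.
Propagation delays (d/s per hop): 0.0666667, 0.099, 0.0366667 ms; sum = 0.202333 ms.
End-to-end = 0.238 ms.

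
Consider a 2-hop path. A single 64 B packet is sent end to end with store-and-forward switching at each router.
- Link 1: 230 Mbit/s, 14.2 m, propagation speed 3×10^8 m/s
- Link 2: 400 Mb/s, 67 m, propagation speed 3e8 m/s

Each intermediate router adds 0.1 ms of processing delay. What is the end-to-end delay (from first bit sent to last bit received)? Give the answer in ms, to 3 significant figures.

L = 64 × 8 = 512 bits.
Transmission delays (L/R per hop): 0.00222609, 0.00128 ms; sum = 0.00350609 ms.
Propagation delays (d/s per hop): 4.73333e-05, 0.000223333 ms; sum = 0.000270667 ms.
Processing at 1 router(s): 1 × 0.1 ms = 0.1 ms.
End-to-end = 0.104 ms.

0.104 ms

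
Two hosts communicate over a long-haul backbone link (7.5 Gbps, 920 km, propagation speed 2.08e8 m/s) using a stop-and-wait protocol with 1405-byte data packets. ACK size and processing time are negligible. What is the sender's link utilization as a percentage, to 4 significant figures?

t_tx = L/R = 11240/7500000000 = 1.49867e-06 s.
t_prop = 920000/208000000 = 0.00442308 s; RTT = 0.00884615 s.
Cycle = t_tx + RTT = 0.00884765 s.
Utilization = t_tx / cycle = 1.49867e-06/0.00884765 = 0.01694 %.

0.01694 %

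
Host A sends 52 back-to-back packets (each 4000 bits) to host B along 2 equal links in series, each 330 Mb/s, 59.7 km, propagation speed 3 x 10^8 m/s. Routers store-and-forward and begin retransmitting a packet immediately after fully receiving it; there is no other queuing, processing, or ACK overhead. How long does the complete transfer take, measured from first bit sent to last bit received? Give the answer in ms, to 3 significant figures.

1.04 ms

Per-hop transmission t_tx = L/R = 4000/330000000 = 0.0121212 ms.
Per-hop propagation t_prop = 59700/300000000 = 0.199 ms.
Pipeline fill: first packet needs 2·t_tx to clear all hops; remaining 51 packets each add one t_tx.
Total = (2+52-1)·t_tx + 2·t_prop = 53·0.0121212 + 2·0.199 = 1.04 ms.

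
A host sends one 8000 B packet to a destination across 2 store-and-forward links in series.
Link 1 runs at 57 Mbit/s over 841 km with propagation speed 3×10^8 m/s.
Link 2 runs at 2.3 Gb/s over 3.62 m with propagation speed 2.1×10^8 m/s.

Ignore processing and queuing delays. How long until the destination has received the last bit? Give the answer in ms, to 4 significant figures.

3.954 ms

L = 8000 × 8 = 64000 bits.
Transmission delays (L/R per hop): 1.12281, 0.0278261 ms; sum = 1.15063 ms.
Propagation delays (d/s per hop): 2.80333, 1.72381e-05 ms; sum = 2.80335 ms.
End-to-end = 3.954 ms.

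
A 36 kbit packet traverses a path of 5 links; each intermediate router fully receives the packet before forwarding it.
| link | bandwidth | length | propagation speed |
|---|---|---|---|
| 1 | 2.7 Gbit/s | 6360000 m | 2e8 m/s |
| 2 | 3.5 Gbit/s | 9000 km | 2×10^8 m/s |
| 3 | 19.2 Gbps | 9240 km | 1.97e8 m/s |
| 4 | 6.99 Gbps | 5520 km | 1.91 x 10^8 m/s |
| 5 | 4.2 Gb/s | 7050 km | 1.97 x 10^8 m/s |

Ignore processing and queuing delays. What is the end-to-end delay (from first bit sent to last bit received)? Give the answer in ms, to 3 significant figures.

188 ms

L = 36000 bits.
Transmission delays (L/R per hop): 0.0133333, 0.0102857, 0.001875, 0.00515021, 0.00857143 ms; sum = 0.0392157 ms.
Propagation delays (d/s per hop): 31.8, 45, 46.9036, 28.9005, 35.7868 ms; sum = 188.391 ms.
End-to-end = 188 ms.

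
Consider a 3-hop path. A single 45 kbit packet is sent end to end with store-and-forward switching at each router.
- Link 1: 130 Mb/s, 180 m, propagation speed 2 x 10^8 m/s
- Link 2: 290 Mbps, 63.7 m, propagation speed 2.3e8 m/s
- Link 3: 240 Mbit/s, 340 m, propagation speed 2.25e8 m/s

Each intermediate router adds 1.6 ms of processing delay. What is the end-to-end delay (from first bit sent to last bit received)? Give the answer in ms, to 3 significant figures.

L = 45000 bits.
Transmission delays (L/R per hop): 0.346154, 0.155172, 0.1875 ms; sum = 0.688826 ms.
Propagation delays (d/s per hop): 0.0009, 0.000276957, 0.00151111 ms; sum = 0.00268807 ms.
Processing at 2 router(s): 2 × 1.6 ms = 3.2 ms.
End-to-end = 3.89 ms.

3.89 ms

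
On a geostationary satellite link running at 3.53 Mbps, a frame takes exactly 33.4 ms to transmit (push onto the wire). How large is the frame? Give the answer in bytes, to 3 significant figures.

L = R × t_tx = 3530000 b/s × 0.0334 s = 117902 bits.
In bytes: 117902 / 8 = 14700 bytes.

14700 bytes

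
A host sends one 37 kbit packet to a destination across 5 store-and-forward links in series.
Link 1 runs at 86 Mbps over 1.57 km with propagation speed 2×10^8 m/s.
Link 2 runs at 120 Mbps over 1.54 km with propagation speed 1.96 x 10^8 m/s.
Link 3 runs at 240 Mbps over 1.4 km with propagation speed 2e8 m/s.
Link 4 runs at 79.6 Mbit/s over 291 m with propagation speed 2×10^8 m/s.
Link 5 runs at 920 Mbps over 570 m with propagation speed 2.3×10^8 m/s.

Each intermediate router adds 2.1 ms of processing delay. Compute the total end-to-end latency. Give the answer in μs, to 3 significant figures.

9820 μs

L = 37000 bits.
Transmission delays (L/R per hop): 430.233, 308.333, 154.167, 464.824, 40.2174 μs; sum = 1397.77 μs.
Propagation delays (d/s per hop): 7.85, 7.85714, 7, 1.455, 2.47826 μs; sum = 26.6404 μs.
Processing at 4 router(s): 4 × 2.1 ms = 8400 μs.
End-to-end = 9820 μs.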